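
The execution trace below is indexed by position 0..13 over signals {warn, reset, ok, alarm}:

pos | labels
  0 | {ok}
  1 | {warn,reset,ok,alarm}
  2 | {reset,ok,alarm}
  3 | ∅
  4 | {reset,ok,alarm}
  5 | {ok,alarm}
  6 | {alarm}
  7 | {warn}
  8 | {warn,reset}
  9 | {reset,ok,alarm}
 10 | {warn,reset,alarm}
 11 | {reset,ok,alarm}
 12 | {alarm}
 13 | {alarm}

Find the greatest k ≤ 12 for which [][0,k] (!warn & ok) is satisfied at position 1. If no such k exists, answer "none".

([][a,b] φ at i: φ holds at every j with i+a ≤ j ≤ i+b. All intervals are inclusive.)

(!warn & ok) must hold from j=1 onward; find where it first fails.
  j=1: fails → no k works.

none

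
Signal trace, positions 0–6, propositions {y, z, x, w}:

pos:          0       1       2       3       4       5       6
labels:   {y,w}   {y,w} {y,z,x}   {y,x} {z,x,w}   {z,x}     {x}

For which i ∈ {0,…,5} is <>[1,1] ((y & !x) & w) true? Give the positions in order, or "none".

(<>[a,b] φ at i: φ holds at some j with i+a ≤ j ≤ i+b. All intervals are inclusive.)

0

Evaluate at each i in [0,5]:
  i=0: ✓ (witness j=1)
  i=1: ✗ (none in [2,2])
  i=2: ✗ (none in [3,3])
  i=3: ✗ (none in [4,4])
  i=4: ✗ (none in [5,5])
  i=5: ✗ (none in [6,6])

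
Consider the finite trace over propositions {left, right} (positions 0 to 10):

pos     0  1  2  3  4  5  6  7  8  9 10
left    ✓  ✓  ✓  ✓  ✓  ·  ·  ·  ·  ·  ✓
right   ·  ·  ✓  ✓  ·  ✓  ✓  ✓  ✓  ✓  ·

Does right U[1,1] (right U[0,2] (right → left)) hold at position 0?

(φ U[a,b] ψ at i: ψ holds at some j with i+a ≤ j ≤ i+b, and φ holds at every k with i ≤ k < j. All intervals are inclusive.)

Need some j in [1,1] with (right U[0,2] (right → left)), and right at every k in [0,j-1].
  j=1: (right U[0,2] (right → left)) holds, but right fails at k=0 → not this j.
No j in the window works → until fails.

False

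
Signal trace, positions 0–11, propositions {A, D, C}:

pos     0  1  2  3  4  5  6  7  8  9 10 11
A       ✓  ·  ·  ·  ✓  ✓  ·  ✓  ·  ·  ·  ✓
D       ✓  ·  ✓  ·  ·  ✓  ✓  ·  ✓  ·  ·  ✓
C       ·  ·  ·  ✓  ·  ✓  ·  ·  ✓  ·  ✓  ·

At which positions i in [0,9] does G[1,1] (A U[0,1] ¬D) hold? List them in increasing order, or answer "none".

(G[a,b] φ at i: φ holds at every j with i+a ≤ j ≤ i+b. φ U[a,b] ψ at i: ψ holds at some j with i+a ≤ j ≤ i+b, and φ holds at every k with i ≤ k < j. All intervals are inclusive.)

0, 2, 3, 6, 8, 9

Evaluate at each i in [0,9]:
  i=0: ✓ (all of [1,1])
  i=1: ✗ (fails at j=2)
  i=2: ✓ (all of [3,3])
  i=3: ✓ (all of [4,4])
  i=4: ✗ (fails at j=5)
  i=5: ✗ (fails at j=6)
  i=6: ✓ (all of [7,7])
  i=7: ✗ (fails at j=8)
  i=8: ✓ (all of [9,9])
  i=9: ✓ (all of [10,10])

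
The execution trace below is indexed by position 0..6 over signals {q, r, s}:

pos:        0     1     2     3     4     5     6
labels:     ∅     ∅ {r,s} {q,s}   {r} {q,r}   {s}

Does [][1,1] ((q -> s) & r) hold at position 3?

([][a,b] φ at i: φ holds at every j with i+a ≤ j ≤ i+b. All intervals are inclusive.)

Check ((q -> s) & r) at every j in [4,4]:
  j=4: true
All positions satisfy it → formula holds.

True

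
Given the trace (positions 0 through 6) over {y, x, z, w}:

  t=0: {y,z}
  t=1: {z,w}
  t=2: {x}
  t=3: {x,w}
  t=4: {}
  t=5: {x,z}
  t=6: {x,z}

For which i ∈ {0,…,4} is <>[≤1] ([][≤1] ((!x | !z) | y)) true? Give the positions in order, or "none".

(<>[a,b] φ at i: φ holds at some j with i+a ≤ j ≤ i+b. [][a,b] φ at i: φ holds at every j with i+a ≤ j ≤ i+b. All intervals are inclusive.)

Evaluate at each i in [0,4]:
  i=0: ✓ (witness j=0)
  i=1: ✓ (witness j=1)
  i=2: ✓ (witness j=2)
  i=3: ✓ (witness j=3)
  i=4: ✗ (none in [4,5])

0, 1, 2, 3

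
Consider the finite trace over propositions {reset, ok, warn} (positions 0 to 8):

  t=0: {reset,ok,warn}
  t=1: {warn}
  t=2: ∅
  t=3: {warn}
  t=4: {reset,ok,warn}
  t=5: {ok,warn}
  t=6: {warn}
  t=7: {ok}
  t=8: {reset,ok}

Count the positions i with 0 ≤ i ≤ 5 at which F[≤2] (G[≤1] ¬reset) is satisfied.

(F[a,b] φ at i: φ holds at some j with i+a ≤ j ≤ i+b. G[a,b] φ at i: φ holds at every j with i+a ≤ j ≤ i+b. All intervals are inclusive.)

6

Evaluate at each i in [0,5]:
  i=0: ✓ (witness j=1)
  i=1: ✓ (witness j=1)
  i=2: ✓ (witness j=2)
  i=3: ✓ (witness j=5)
  i=4: ✓ (witness j=5)
  i=5: ✓ (witness j=5)
Positions where it holds: {0, 1, 2, 3, 4, 5} → 6.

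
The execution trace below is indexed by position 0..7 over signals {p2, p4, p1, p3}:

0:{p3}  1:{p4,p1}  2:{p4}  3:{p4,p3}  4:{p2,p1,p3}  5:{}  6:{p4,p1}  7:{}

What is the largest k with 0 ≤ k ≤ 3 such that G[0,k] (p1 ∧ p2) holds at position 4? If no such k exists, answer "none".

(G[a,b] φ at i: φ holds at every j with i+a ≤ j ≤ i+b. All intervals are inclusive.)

(p1 ∧ p2) must hold from j=4 onward; find where it first fails.
  j=4: holds
  j=5: fails
Holds on [4,4], so largest k = 0.

0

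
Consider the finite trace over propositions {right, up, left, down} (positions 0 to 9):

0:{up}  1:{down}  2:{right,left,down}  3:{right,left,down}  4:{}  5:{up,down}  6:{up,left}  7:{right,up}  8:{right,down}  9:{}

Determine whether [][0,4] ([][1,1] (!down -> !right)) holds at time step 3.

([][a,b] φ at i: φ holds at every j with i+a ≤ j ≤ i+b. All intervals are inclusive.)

Check [][1,1] (!down -> !right) at every j in [3,7]:
  j=3: holds on [4,4]
  j=4: holds on [5,5]
  j=5: holds on [6,6]
  j=6: fails at 7
  j=7: holds on [8,8]
Fails at j=6 → formula fails.

No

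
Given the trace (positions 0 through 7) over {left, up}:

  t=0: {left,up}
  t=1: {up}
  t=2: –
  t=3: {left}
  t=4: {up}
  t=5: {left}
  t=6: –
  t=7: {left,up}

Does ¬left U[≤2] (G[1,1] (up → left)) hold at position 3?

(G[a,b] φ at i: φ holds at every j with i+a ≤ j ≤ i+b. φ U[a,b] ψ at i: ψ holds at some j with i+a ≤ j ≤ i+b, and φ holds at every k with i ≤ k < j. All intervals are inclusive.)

Need some j in [3,5] with G[1,1] (up → left), and ¬left at every k in [3,j-1].
  j=3: G[1,1] (up → left) — fails at 4.
  j=4: G[1,1] (up → left) holds, but ¬left fails at k=3 → not this j.
  j=5: G[1,1] (up → left) holds, but ¬left fails at k=3 → not this j.
No j in the window works → until fails.

False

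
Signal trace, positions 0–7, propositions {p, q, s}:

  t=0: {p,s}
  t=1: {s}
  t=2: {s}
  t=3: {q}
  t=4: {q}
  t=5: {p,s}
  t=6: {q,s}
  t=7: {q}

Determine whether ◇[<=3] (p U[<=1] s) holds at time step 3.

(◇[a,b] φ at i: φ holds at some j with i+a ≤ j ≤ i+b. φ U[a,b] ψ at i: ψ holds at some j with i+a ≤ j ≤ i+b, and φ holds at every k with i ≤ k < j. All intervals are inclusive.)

Yes

Check (p U[<=1] s) at each j in [3,6]:
  j=3: fails
  j=4: fails
  j=5: holds
  j=6: holds
Found at j=5 → formula holds.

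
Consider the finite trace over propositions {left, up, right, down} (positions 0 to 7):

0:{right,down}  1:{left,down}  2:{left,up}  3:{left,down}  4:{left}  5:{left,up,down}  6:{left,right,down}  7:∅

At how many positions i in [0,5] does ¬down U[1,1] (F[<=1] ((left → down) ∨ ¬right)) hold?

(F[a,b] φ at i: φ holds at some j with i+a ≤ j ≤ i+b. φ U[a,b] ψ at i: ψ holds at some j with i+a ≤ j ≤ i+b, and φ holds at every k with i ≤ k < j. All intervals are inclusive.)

Evaluate at each i in [0,5]:
  i=0: ✗ (lhs fails at k=0 before rhs at j=1)
  i=1: ✗ (lhs fails at k=1 before rhs at j=2)
  i=2: ✓ (rhs at j=3; lhs holds on [2,2])
  i=3: ✗ (lhs fails at k=3 before rhs at j=4)
  i=4: ✓ (rhs at j=5; lhs holds on [4,4])
  i=5: ✗ (lhs fails at k=5 before rhs at j=6)
Positions where it holds: {2, 4} → 2.

2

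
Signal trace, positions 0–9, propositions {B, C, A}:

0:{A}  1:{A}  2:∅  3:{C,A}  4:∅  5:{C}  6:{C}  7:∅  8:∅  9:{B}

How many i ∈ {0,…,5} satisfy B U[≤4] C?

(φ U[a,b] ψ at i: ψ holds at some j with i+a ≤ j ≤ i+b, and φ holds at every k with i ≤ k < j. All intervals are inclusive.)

2

Evaluate at each i in [0,5]:
  i=0: ✗ (lhs fails at k=0 before rhs at j=3)
  i=1: ✗ (lhs fails at k=1 before rhs at j=3)
  i=2: ✗ (lhs fails at k=2 before rhs at j=3)
  i=3: ✓ (rhs at j=3)
  i=4: ✗ (lhs fails at k=4 before rhs at j=5)
  i=5: ✓ (rhs at j=5)
Positions where it holds: {3, 5} → 2.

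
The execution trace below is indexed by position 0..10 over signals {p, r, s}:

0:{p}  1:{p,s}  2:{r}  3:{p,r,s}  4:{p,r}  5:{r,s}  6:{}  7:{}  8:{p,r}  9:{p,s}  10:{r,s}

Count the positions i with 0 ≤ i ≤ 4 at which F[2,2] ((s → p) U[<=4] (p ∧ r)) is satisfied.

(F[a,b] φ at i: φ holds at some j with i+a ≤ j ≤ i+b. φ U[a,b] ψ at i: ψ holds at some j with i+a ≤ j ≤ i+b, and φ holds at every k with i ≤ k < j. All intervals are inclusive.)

Evaluate at each i in [0,4]:
  i=0: ✓ (witness j=2)
  i=1: ✓ (witness j=3)
  i=2: ✓ (witness j=4)
  i=3: ✗ (none in [5,5])
  i=4: ✓ (witness j=6)
Positions where it holds: {0, 1, 2, 4} → 4.

4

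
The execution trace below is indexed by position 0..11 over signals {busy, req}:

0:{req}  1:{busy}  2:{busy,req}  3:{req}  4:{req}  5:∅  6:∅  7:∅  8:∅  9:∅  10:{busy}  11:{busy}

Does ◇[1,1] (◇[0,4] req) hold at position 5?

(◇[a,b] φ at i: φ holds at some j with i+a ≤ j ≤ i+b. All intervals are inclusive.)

False

Check ◇[0,4] req at each j in [6,6]:
  j=6: fails (none in [6,10])
No position in the window satisfies it → formula fails.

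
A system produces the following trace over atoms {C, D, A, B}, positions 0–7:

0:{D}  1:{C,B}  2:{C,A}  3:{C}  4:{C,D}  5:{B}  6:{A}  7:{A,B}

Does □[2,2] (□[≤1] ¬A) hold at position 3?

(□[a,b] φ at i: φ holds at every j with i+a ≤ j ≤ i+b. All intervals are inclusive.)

Check □[≤1] ¬A at every j in [5,5]:
  j=5: fails at 6
Fails at j=5 → formula fails.

No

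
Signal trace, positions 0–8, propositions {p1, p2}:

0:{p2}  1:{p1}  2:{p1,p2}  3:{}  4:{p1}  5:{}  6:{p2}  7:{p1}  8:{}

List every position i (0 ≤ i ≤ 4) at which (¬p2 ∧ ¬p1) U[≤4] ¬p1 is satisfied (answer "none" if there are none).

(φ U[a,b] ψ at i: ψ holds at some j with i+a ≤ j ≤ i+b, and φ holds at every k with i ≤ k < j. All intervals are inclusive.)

Evaluate at each i in [0,4]:
  i=0: ✓ (rhs at j=0)
  i=1: ✗ (lhs fails at k=1 before rhs at j=3)
  i=2: ✗ (lhs fails at k=2 before rhs at j=3)
  i=3: ✓ (rhs at j=3)
  i=4: ✗ (lhs fails at k=4 before rhs at j=5)

0, 3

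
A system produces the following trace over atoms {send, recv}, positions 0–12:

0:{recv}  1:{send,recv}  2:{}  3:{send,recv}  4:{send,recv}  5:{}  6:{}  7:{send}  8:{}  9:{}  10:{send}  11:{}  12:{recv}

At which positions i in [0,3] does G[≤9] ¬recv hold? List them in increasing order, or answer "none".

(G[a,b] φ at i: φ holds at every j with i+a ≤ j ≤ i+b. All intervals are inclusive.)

none

Evaluate at each i in [0,3]:
  i=0: ✗ (fails at j=0)
  i=1: ✗ (fails at j=1)
  i=2: ✗ (fails at j=3)
  i=3: ✗ (fails at j=3)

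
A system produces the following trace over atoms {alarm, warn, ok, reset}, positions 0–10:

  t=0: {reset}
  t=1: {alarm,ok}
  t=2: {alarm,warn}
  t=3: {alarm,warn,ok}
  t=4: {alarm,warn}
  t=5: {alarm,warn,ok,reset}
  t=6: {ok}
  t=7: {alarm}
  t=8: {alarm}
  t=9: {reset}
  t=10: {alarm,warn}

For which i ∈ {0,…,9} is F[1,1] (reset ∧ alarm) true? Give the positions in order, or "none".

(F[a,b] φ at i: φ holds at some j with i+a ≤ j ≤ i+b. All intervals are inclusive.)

4

Evaluate at each i in [0,9]:
  i=0: ✗ (none in [1,1])
  i=1: ✗ (none in [2,2])
  i=2: ✗ (none in [3,3])
  i=3: ✗ (none in [4,4])
  i=4: ✓ (witness j=5)
  i=5: ✗ (none in [6,6])
  i=6: ✗ (none in [7,7])
  i=7: ✗ (none in [8,8])
  i=8: ✗ (none in [9,9])
  i=9: ✗ (none in [10,10])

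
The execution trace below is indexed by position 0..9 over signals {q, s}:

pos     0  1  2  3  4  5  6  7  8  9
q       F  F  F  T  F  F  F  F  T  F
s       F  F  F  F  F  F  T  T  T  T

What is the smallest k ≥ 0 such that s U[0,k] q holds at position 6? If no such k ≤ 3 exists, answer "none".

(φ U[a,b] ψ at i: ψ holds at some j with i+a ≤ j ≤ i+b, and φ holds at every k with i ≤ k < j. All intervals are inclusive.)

Need earliest j ≥ 6 with q, and s at every k in [6,j-1].
  j=6: rhs fails.
  j=7: rhs fails.
  j=8: rhs holds; lhs holds on [6,7]. k = 2.

2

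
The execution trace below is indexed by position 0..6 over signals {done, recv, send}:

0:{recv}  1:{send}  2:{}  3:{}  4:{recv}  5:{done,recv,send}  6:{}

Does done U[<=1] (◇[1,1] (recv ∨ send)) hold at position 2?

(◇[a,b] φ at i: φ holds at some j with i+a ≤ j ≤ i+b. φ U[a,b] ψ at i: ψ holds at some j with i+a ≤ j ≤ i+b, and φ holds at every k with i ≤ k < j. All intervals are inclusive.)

Need some j in [2,3] with ◇[1,1] (recv ∨ send), and done at every k in [2,j-1].
  j=2: ◇[1,1] (recv ∨ send) — fails (none in [3,3]).
  j=3: ◇[1,1] (recv ∨ send) holds, but done fails at k=2 → not this j.
No j in the window works → until fails.

No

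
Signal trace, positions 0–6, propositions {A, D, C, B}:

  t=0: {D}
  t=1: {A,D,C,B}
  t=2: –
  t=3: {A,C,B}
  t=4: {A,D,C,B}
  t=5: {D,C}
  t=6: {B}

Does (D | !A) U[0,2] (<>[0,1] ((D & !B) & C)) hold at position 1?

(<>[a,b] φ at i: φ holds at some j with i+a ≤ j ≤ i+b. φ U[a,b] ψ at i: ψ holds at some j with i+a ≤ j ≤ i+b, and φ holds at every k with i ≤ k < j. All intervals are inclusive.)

False

Need some j in [1,3] with <>[0,1] ((D & !B) & C), and (D | !A) at every k in [1,j-1].
  j=1: <>[0,1] ((D & !B) & C) — fails (none in [1,2]).
  j=2: <>[0,1] ((D & !B) & C) — fails (none in [2,3]).
  j=3: <>[0,1] ((D & !B) & C) — fails (none in [3,4]).
No j in the window works → until fails.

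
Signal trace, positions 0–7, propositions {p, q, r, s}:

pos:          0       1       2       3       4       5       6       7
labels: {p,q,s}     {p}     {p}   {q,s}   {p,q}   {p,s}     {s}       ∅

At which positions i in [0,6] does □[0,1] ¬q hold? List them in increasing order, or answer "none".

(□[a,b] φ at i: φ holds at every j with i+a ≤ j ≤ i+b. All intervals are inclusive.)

Evaluate at each i in [0,6]:
  i=0: ✗ (fails at j=0)
  i=1: ✓ (all of [1,2])
  i=2: ✗ (fails at j=3)
  i=3: ✗ (fails at j=3)
  i=4: ✗ (fails at j=4)
  i=5: ✓ (all of [5,6])
  i=6: ✓ (all of [6,7])

1, 5, 6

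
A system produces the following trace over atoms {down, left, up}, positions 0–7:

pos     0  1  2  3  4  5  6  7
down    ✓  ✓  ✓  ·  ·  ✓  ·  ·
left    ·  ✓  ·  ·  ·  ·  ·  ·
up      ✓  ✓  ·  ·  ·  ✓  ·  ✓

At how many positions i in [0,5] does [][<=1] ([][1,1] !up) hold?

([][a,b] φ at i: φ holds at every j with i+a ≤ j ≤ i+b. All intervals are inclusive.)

2

Evaluate at each i in [0,5]:
  i=0: ✗ (fails at j=0)
  i=1: ✓ (all of [1,2])
  i=2: ✓ (all of [2,3])
  i=3: ✗ (fails at j=4)
  i=4: ✗ (fails at j=4)
  i=5: ✗ (fails at j=6)
Positions where it holds: {1, 2} → 2.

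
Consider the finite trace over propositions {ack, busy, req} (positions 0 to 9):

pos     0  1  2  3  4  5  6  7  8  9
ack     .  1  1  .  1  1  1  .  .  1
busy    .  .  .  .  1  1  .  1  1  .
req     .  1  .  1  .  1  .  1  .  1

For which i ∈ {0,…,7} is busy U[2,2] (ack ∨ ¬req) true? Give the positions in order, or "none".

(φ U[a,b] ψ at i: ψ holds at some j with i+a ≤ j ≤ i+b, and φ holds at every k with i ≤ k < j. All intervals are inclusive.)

Evaluate at each i in [0,7]:
  i=0: ✗ (lhs fails at k=0 before rhs at j=2)
  i=1: ✗ (no rhs in [3,3])
  i=2: ✗ (lhs fails at k=2 before rhs at j=4)
  i=3: ✗ (lhs fails at k=3 before rhs at j=5)
  i=4: ✓ (rhs at j=6; lhs holds on [4,5])
  i=5: ✗ (no rhs in [7,7])
  i=6: ✗ (lhs fails at k=6 before rhs at j=8)
  i=7: ✓ (rhs at j=9; lhs holds on [7,8])

4, 7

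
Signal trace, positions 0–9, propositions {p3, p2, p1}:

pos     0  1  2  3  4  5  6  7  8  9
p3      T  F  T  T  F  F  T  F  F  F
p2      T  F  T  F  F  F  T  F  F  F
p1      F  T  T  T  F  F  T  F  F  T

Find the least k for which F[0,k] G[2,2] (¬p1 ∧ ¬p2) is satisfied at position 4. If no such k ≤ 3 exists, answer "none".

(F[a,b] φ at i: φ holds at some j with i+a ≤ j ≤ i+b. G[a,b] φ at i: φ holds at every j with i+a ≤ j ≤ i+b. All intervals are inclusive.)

1

Scan j = 4,5,… for G[2,2] (¬p1 ∧ ¬p2):
  j=4: fails
  j=5: holds
First hit at j=5, so smallest k = 5-4 = 1.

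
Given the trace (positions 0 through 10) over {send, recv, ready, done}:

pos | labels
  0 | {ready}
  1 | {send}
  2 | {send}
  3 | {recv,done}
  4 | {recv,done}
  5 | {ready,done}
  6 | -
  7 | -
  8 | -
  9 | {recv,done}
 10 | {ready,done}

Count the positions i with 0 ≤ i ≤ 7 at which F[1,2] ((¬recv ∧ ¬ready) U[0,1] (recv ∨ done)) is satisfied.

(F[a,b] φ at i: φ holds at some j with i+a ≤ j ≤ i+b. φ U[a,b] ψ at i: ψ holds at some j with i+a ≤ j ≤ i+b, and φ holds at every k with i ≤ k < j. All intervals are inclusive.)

Evaluate at each i in [0,7]:
  i=0: ✓ (witness j=2)
  i=1: ✓ (witness j=2)
  i=2: ✓ (witness j=3)
  i=3: ✓ (witness j=4)
  i=4: ✓ (witness j=5)
  i=5: ✗ (none in [6,7])
  i=6: ✓ (witness j=8)
  i=7: ✓ (witness j=8)
Positions where it holds: {0, 1, 2, 3, 4, 6, 7} → 7.

7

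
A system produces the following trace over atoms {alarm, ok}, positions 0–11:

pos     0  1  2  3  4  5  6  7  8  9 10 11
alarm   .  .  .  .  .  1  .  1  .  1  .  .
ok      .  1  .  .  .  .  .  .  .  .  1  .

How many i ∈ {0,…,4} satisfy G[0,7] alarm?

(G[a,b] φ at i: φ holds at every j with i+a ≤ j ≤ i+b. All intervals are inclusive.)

0

Evaluate at each i in [0,4]:
  i=0: ✗ (fails at j=0)
  i=1: ✗ (fails at j=1)
  i=2: ✗ (fails at j=2)
  i=3: ✗ (fails at j=3)
  i=4: ✗ (fails at j=4)
Positions where it holds: {} → 0.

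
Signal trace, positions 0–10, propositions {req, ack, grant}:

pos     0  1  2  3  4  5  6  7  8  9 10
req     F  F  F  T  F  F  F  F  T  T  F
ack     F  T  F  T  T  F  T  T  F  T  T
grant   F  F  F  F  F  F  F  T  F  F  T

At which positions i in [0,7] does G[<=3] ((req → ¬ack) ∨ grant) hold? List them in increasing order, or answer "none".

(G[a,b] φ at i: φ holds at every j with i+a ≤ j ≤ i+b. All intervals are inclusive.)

4, 5

Evaluate at each i in [0,7]:
  i=0: ✗ (fails at j=3)
  i=1: ✗ (fails at j=3)
  i=2: ✗ (fails at j=3)
  i=3: ✗ (fails at j=3)
  i=4: ✓ (all of [4,7])
  i=5: ✓ (all of [5,8])
  i=6: ✗ (fails at j=9)
  i=7: ✗ (fails at j=9)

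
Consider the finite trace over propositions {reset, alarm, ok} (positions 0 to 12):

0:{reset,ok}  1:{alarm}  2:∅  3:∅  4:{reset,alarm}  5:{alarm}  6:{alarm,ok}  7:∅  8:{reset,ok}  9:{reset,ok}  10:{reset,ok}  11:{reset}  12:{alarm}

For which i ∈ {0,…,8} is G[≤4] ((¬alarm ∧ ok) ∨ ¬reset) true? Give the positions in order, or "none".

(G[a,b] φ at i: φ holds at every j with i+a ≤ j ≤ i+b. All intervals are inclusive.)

5, 6

Evaluate at each i in [0,8]:
  i=0: ✗ (fails at j=4)
  i=1: ✗ (fails at j=4)
  i=2: ✗ (fails at j=4)
  i=3: ✗ (fails at j=4)
  i=4: ✗ (fails at j=4)
  i=5: ✓ (all of [5,9])
  i=6: ✓ (all of [6,10])
  i=7: ✗ (fails at j=11)
  i=8: ✗ (fails at j=11)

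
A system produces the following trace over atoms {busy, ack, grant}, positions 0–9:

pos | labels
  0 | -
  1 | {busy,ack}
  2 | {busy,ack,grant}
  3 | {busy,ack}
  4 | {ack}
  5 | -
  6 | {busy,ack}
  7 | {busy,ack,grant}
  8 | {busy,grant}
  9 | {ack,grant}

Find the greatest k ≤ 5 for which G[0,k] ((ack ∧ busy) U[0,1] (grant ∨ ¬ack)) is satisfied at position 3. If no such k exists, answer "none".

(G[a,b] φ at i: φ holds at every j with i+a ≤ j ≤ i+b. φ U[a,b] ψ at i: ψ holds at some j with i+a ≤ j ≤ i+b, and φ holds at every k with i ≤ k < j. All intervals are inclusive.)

((ack ∧ busy) U[0,1] (grant ∨ ¬ack)) must hold from j=3 onward; find where it first fails.
  j=3: fails → no k works.

none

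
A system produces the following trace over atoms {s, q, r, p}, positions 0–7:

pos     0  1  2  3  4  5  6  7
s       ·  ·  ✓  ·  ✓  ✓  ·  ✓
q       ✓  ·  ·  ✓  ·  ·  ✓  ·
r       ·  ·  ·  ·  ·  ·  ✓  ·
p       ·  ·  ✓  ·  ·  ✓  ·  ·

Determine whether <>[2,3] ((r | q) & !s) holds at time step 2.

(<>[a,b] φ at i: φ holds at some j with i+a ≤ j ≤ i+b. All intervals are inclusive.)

No

Check ((r | q) & !s) at each j in [4,5]:
  j=4: false
  j=5: false
No position in the window satisfies it → formula fails.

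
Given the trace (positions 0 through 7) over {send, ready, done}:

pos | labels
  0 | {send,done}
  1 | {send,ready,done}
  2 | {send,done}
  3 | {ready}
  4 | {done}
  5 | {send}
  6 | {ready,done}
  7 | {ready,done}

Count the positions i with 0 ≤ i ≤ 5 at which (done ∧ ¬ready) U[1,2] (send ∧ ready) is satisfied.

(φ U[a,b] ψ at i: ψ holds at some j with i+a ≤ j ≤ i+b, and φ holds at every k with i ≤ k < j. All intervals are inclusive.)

Evaluate at each i in [0,5]:
  i=0: ✓ (rhs at j=1; lhs holds on [0,0])
  i=1: ✗ (no rhs in [2,3])
  i=2: ✗ (no rhs in [3,4])
  i=3: ✗ (no rhs in [4,5])
  i=4: ✗ (no rhs in [5,6])
  i=5: ✗ (no rhs in [6,7])
Positions where it holds: {0} → 1.

1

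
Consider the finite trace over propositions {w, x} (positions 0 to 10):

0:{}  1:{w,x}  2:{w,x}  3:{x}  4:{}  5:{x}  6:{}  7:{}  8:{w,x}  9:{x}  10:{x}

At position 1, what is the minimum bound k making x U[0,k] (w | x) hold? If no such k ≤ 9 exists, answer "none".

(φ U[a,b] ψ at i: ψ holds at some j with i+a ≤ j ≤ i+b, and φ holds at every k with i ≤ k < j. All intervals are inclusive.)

Need earliest j ≥ 1 with (w | x), and x at every k in [1,j-1].
  j=1: rhs holds (empty prefix). k = 0.

0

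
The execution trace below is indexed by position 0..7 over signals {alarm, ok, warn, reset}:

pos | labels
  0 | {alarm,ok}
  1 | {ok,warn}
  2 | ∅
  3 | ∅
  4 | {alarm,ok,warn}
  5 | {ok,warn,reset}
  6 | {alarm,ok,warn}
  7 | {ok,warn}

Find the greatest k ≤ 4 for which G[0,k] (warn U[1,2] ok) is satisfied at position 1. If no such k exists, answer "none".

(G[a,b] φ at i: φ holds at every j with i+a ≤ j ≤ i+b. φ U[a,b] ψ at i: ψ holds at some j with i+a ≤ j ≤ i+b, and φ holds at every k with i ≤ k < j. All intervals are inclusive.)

none

(warn U[1,2] ok) must hold from j=1 onward; find where it first fails.
  j=1: fails → no k works.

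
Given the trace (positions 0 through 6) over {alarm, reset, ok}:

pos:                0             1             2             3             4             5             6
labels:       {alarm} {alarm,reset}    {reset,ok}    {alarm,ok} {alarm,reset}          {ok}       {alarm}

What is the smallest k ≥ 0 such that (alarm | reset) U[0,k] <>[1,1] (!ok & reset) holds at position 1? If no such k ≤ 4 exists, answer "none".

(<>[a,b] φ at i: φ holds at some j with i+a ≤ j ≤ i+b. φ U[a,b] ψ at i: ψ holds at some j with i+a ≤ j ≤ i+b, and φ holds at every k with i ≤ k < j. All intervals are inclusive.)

Need earliest j ≥ 1 with <>[1,1] (!ok & reset), and (alarm | reset) at every k in [1,j-1].
  j=1: rhs fails.
  j=2: rhs fails.
  j=3: rhs holds; lhs holds on [1,2]. k = 2.

2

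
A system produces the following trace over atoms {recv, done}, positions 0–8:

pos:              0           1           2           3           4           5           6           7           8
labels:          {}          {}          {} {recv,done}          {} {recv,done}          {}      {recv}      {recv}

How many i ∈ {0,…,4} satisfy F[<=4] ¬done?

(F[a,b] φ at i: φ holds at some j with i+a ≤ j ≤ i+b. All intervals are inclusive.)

5

Evaluate at each i in [0,4]:
  i=0: ✓ (witness j=0)
  i=1: ✓ (witness j=1)
  i=2: ✓ (witness j=2)
  i=3: ✓ (witness j=4)
  i=4: ✓ (witness j=4)
Positions where it holds: {0, 1, 2, 3, 4} → 5.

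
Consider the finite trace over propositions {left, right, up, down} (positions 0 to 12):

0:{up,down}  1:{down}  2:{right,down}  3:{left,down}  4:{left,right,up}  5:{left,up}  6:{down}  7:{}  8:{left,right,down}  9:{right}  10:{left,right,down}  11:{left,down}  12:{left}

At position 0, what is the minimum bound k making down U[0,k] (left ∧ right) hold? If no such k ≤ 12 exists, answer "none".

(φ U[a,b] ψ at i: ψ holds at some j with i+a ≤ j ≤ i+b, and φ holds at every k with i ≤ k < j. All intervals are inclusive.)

4

Need earliest j ≥ 0 with (left ∧ right), and down at every k in [0,j-1].
  j=0: rhs fails.
  j=1: rhs fails.
  j=2: rhs fails.
  j=3: rhs fails.
  j=4: rhs holds; lhs holds on [0,3]. k = 4.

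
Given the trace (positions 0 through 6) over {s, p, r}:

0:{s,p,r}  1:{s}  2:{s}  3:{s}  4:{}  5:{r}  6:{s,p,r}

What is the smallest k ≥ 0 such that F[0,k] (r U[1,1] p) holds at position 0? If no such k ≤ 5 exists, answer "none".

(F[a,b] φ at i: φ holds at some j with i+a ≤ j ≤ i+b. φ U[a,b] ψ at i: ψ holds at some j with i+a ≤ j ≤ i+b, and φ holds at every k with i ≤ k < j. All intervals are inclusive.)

Scan j = 0,1,… for (r U[1,1] p):
  j=0: fails
  j=1: fails
  j=2: fails
  j=3: fails
  j=4: fails
  j=5: holds
First hit at j=5, so smallest k = 5-0 = 5.

5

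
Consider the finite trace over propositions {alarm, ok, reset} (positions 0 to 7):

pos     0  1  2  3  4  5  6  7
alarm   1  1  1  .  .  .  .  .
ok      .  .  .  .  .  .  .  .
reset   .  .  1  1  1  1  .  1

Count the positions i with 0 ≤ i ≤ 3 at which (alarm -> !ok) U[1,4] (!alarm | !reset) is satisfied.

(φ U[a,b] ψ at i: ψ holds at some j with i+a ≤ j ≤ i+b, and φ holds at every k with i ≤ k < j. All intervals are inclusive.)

Evaluate at each i in [0,3]:
  i=0: ✓ (rhs at j=1; lhs holds on [0,0])
  i=1: ✓ (rhs at j=3; lhs holds on [1,2])
  i=2: ✓ (rhs at j=3; lhs holds on [2,2])
  i=3: ✓ (rhs at j=4; lhs holds on [3,3])
Positions where it holds: {0, 1, 2, 3} → 4.

4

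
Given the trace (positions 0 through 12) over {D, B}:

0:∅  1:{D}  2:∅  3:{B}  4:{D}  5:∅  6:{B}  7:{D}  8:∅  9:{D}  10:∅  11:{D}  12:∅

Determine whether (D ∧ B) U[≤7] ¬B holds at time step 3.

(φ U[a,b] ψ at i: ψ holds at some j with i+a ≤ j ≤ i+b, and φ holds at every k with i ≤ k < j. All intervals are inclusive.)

Need some j in [3,10] with ¬B, and (D ∧ B) at every k in [3,j-1].
  j=3: ¬B false.
  j=4: ¬B holds, but (D ∧ B) fails at k=3 → not this j.
  j=5: ¬B holds, but (D ∧ B) fails at k=3 → not this j.
  j=6: ¬B false.
  j=7: ¬B holds, but (D ∧ B) fails at k=3 → not this j.
  j=8: ¬B holds, but (D ∧ B) fails at k=3 → not this j.
  j=9: ¬B holds, but (D ∧ B) fails at k=3 → not this j.
  j=10: ¬B holds, but (D ∧ B) fails at k=3 → not this j.
No j in the window works → until fails.

False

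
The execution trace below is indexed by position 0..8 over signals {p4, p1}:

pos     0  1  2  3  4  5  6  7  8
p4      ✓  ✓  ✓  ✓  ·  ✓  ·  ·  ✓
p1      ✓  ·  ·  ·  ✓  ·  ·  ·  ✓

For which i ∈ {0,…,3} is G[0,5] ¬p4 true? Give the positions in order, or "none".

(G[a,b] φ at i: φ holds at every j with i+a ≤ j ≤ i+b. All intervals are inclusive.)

none

Evaluate at each i in [0,3]:
  i=0: ✗ (fails at j=0)
  i=1: ✗ (fails at j=1)
  i=2: ✗ (fails at j=2)
  i=3: ✗ (fails at j=3)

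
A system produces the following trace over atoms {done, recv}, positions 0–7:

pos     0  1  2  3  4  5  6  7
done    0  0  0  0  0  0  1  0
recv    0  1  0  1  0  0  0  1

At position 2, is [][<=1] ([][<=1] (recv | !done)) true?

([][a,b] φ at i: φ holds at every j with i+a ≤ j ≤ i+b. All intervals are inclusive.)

Holds

Check [][<=1] (recv | !done) at every j in [2,3]:
  j=2: holds on [2,3]
  j=3: holds on [3,4]
All positions satisfy it → formula holds.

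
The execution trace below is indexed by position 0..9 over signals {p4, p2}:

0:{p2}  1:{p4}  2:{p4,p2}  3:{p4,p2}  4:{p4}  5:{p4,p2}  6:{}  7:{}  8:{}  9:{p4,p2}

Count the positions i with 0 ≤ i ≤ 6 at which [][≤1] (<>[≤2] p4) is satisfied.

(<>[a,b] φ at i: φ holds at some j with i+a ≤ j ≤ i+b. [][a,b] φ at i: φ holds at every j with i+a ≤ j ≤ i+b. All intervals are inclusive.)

Evaluate at each i in [0,6]:
  i=0: ✓ (all of [0,1])
  i=1: ✓ (all of [1,2])
  i=2: ✓ (all of [2,3])
  i=3: ✓ (all of [3,4])
  i=4: ✓ (all of [4,5])
  i=5: ✗ (fails at j=6)
  i=6: ✗ (fails at j=6)
Positions where it holds: {0, 1, 2, 3, 4} → 5.

5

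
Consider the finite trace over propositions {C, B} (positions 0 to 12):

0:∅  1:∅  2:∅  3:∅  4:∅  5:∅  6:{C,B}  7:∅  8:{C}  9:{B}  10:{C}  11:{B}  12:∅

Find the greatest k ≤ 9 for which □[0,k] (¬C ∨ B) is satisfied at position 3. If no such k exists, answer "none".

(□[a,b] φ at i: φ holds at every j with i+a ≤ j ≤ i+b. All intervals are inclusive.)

(¬C ∨ B) must hold from j=3 onward; find where it first fails.
  j=3: holds
  j=4: holds
  j=5: holds
  j=6: holds
  j=7: holds
  j=8: fails
Holds on [3,7], so largest k = 4.

4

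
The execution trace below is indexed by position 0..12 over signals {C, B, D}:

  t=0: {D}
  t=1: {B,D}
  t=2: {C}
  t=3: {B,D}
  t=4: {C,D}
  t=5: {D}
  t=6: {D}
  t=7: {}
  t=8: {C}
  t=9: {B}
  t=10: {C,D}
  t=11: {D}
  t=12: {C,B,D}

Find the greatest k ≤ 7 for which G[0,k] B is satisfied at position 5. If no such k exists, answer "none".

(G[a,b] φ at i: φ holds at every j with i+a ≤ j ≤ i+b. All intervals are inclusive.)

none

B must hold from j=5 onward; find where it first fails.
  j=5: fails → no k works.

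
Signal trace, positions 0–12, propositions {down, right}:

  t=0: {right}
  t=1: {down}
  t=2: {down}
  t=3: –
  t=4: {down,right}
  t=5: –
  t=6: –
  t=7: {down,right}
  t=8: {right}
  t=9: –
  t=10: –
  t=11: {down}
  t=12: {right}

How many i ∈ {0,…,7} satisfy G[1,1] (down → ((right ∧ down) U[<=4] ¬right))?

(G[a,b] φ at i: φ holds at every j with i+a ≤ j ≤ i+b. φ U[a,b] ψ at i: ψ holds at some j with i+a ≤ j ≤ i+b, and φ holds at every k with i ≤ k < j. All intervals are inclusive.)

7

Evaluate at each i in [0,7]:
  i=0: ✓ (all of [1,1])
  i=1: ✓ (all of [2,2])
  i=2: ✓ (all of [3,3])
  i=3: ✓ (all of [4,4])
  i=4: ✓ (all of [5,5])
  i=5: ✓ (all of [6,6])
  i=6: ✗ (fails at j=7)
  i=7: ✓ (all of [8,8])
Positions where it holds: {0, 1, 2, 3, 4, 5, 7} → 7.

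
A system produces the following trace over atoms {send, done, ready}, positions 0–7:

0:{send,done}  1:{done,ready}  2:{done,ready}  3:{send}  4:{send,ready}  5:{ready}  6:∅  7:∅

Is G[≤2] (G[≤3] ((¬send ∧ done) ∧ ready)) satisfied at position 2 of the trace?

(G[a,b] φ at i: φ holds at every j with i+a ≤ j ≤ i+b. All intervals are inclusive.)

Does not hold

Check G[≤3] ((¬send ∧ done) ∧ ready) at every j in [2,4]:
  j=2: fails at 3
  j=3: fails at 3
  j=4: fails at 4
Fails at j=2 → formula fails.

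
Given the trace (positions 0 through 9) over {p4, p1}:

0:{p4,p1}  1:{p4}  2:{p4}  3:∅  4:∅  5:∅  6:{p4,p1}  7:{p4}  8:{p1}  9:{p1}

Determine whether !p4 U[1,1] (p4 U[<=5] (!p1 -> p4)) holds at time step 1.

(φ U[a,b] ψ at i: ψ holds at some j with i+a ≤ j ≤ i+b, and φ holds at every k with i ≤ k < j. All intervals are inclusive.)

Need some j in [2,2] with (p4 U[<=5] (!p1 -> p4)), and !p4 at every k in [1,j-1].
  j=2: (p4 U[<=5] (!p1 -> p4)) holds, but !p4 fails at k=1 → not this j.
No j in the window works → until fails.

False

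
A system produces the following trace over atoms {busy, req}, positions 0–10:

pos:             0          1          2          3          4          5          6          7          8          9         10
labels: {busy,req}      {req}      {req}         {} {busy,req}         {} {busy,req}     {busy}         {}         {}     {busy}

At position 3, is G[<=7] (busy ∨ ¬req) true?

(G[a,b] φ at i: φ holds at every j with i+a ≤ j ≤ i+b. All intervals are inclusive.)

Holds

Check (busy ∨ ¬req) at every j in [3,10]:
  j=3: true
  j=4: true
  j=5: true
  j=6: true
  j=7: true
  j=8: true
  j=9: true
  j=10: true
All positions satisfy it → formula holds.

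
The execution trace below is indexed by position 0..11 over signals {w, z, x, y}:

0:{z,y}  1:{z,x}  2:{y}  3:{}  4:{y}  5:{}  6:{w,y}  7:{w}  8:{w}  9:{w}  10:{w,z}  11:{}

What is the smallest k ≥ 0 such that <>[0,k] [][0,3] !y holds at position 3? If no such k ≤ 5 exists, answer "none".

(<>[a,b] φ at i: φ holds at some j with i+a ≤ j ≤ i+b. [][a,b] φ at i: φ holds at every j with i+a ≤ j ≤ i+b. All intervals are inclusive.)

Scan j = 3,4,… for [][0,3] !y:
  j=3: fails
  j=4: fails
  j=5: fails
  j=6: fails
  j=7: holds
First hit at j=7, so smallest k = 7-3 = 4.

4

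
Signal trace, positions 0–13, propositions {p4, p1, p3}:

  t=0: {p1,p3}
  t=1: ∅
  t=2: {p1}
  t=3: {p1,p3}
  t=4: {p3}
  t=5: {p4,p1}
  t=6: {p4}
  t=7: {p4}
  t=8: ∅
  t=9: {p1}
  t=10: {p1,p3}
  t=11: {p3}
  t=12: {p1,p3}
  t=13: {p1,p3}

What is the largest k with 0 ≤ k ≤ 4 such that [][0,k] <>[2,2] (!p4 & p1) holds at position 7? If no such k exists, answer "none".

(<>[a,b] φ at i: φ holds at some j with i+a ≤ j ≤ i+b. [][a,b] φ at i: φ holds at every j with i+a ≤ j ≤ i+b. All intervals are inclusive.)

<>[2,2] (!p4 & p1) must hold from j=7 onward; find where it first fails.
  j=7: holds
  j=8: holds
  j=9: fails
Holds on [7,8], so largest k = 1.

1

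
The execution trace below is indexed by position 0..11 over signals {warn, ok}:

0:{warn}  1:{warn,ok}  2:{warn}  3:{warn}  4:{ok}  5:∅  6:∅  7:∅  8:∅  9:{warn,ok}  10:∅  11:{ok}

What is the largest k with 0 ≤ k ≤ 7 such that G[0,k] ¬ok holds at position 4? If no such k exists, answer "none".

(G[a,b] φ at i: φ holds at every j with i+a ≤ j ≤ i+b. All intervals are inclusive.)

¬ok must hold from j=4 onward; find where it first fails.
  j=4: fails → no k works.

none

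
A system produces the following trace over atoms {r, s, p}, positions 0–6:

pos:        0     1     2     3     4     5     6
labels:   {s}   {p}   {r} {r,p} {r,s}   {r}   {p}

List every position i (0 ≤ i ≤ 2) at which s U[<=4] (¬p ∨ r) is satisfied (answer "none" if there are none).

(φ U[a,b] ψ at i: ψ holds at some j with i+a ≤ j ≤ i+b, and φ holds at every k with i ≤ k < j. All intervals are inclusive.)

Evaluate at each i in [0,2]:
  i=0: ✓ (rhs at j=0)
  i=1: ✗ (lhs fails at k=1 before rhs at j=2)
  i=2: ✓ (rhs at j=2)

0, 2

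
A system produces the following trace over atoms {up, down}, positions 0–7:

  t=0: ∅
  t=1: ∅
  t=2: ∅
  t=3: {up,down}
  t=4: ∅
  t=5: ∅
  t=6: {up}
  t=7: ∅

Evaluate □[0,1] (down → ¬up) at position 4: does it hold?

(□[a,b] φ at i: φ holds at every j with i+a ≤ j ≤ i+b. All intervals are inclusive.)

Holds

Check (down → ¬up) at every j in [4,5]:
  j=4: antecedent false → ✓
  j=5: antecedent false → ✓
All positions satisfy it → formula holds.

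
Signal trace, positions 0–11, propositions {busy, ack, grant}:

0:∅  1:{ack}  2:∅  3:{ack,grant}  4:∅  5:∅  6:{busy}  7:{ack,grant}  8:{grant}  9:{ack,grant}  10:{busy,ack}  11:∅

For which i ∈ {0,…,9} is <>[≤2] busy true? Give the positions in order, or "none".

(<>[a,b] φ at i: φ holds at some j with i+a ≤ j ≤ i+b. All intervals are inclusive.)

Evaluate at each i in [0,9]:
  i=0: ✗ (none in [0,2])
  i=1: ✗ (none in [1,3])
  i=2: ✗ (none in [2,4])
  i=3: ✗ (none in [3,5])
  i=4: ✓ (witness j=6)
  i=5: ✓ (witness j=6)
  i=6: ✓ (witness j=6)
  i=7: ✗ (none in [7,9])
  i=8: ✓ (witness j=10)
  i=9: ✓ (witness j=10)

4, 5, 6, 8, 9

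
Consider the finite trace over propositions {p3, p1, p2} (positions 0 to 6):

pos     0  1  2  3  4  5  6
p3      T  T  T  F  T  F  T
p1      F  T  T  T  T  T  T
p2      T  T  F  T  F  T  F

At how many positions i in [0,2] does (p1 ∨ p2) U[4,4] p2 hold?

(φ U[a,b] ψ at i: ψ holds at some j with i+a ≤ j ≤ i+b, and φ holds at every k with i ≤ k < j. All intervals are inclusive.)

1

Evaluate at each i in [0,2]:
  i=0: ✗ (no rhs in [4,4])
  i=1: ✓ (rhs at j=5; lhs holds on [1,4])
  i=2: ✗ (no rhs in [6,6])
Positions where it holds: {1} → 1.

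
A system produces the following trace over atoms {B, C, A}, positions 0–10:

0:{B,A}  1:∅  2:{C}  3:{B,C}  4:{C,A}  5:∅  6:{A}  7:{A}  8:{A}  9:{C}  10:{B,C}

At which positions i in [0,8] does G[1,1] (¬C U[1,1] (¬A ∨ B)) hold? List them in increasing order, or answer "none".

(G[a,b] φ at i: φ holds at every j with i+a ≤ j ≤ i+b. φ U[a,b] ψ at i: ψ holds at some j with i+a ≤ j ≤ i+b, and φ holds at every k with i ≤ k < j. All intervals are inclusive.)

0, 7

Evaluate at each i in [0,8]:
  i=0: ✓ (all of [1,1])
  i=1: ✗ (fails at j=2)
  i=2: ✗ (fails at j=3)
  i=3: ✗ (fails at j=4)
  i=4: ✗ (fails at j=5)
  i=5: ✗ (fails at j=6)
  i=6: ✗ (fails at j=7)
  i=7: ✓ (all of [8,8])
  i=8: ✗ (fails at j=9)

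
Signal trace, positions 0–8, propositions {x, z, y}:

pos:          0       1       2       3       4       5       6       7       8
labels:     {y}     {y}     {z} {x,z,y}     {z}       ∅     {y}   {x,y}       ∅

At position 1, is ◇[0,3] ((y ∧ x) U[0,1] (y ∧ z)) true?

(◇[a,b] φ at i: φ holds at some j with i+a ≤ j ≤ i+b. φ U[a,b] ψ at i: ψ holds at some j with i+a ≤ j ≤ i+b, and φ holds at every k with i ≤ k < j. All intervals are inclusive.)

Yes

Check ((y ∧ x) U[0,1] (y ∧ z)) at each j in [1,4]:
  j=1: fails
  j=2: fails
  j=3: holds
  j=4: fails
Found at j=3 → formula holds.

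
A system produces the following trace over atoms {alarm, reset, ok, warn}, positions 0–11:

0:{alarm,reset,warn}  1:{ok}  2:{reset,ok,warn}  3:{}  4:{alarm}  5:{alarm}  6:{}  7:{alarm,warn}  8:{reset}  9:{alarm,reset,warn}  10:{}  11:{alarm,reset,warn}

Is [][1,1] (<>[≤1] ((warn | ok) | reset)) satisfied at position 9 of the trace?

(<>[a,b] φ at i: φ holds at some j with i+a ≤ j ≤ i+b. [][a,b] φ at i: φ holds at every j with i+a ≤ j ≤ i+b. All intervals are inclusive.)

Yes

Check <>[≤1] ((warn | ok) | reset) at every j in [10,10]:
  j=10: holds (witness at 11)
All positions satisfy it → formula holds.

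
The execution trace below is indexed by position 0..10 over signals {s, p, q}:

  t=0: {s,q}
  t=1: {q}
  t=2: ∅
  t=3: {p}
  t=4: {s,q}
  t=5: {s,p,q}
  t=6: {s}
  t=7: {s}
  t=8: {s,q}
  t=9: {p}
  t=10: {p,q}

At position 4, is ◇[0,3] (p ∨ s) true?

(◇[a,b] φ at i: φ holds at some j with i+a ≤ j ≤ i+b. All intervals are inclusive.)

Yes

Check (p ∨ s) at each j in [4,7]:
  j=4: true
  j=5: true
  j=6: true
  j=7: true
Found at j=4 → formula holds.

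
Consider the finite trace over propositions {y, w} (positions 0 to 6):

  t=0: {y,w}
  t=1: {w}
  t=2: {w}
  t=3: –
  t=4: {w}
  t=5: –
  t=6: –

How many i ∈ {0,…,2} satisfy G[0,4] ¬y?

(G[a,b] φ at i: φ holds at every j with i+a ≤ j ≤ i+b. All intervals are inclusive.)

Evaluate at each i in [0,2]:
  i=0: ✗ (fails at j=0)
  i=1: ✓ (all of [1,5])
  i=2: ✓ (all of [2,6])
Positions where it holds: {1, 2} → 2.

2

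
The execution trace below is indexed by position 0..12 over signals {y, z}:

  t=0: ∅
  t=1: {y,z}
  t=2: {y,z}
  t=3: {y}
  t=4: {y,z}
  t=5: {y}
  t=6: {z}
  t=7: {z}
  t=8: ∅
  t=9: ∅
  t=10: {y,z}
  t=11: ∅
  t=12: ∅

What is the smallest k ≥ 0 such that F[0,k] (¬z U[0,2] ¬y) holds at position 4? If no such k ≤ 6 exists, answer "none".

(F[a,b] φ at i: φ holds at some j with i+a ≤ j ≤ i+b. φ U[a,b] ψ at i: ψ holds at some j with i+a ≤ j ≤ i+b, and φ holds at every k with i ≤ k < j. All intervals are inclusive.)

Scan j = 4,5,… for (¬z U[0,2] ¬y):
  j=4: fails
  j=5: holds
First hit at j=5, so smallest k = 5-4 = 1.

1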